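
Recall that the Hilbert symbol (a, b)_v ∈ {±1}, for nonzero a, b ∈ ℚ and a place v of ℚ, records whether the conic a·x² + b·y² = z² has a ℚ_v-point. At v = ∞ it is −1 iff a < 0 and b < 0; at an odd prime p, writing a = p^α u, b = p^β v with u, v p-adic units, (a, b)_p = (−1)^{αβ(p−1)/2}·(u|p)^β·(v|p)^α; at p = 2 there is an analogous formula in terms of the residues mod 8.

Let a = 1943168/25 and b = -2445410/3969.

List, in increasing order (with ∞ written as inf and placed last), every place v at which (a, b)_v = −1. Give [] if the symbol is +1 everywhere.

[2, 5, 17, 47]

Mod squares: a ≡ 30362, b ≡ -20210. Check v ∈ {∞, 2, 3, 5, 7, 11, 17, 19, 43, 47}.
v=∞: 30362 > 0 and -20210 < 0  ⇒  (a,b)_∞ = +1.
v=2: v_2(a)=7, v_2(b)=1; units ≡ 5, 7 (mod 8); ε·ε+αω+βω = 0·1+7·0+1·1 ≡ 1  ⇒  (a,b)_2 = -1.
v=3: a=3^0·(≡2), b=3^-4·(≡1) mod 3; (2|3)=-1, (1|3)=+1; (−1)^{0·-4·1}·(-1)^-4·(+1)^0 = +1.
v=47: a=47^1·(≡5), b=47^1·(≡38) mod 47; (5|47)=-1, (38|47)=-1; (−1)^{1·1·23}·(-1)^1·(-1)^1 = -1.
v=7: a=7^0·(≡6), b=7^-2·(≡3) mod 7; (6|7)=-1, (3|7)=-1; (−1)^{0·-2·3}·(-1)^-2·(-1)^0 = +1.
v=19: a=19^1·(≡15), b=19^0·(≡17) mod 19; (15|19)=-1, (17|19)=+1; (−1)^{1·0·9}·(-1)^0·(+1)^1 = +1.
v=43: a=43^0·(≡24), b=43^1·(≡18) mod 43; (24|43)=+1, (18|43)=-1; (−1)^{0·1·21}·(+1)^1·(-1)^0 = +1.
v=5: a=5^-2·(≡3), b=5^1·(≡2) mod 5; (3|5)=-1, (2|5)=-1; (−1)^{-2·1·2}·(-1)^1·(-1)^-2 = -1.
v=17: a=17^1·(≡8), b=17^0·(≡5) mod 17; (8|17)=+1, (5|17)=-1; (−1)^{1·0·8}·(+1)^0·(-1)^1 = -1.
v=11: a=11^0·(≡6), b=11^2·(≡7) mod 11; (6|11)=-1, (7|11)=-1; (−1)^{0·2·5}·(-1)^2·(-1)^0 = +1.
|Ram(30362, -20210)| = 4, even; anisotropic at {2, 5, 17, 47}.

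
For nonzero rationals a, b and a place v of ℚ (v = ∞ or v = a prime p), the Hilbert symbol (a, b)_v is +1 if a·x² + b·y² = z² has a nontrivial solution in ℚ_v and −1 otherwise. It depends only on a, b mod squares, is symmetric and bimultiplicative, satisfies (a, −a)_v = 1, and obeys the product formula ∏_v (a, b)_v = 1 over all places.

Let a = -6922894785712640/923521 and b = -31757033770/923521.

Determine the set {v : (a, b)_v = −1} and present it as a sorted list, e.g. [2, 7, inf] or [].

[5, 11, 19, 29, 37, inf]

(a, b) ≡ (-6290, -2242570) mod (ℚ^×)²; places V = {2, 5, 7, 11, 17, 19, 29, 31, 37, ∞}.
(a,b)_19: α=2, u≡13; β=1, v≡1 (mod 19); (13|19)=-1, (1|19)=+1; sign (−1)^0·-1^1·+1^2 = -1.
(a,b)_2: α=9, β=1; u≡7, v≡3 (mod 8); ε(u)ε(v)=1·1, αω(v)=9·1, βω(u)=1·0; sum ≡ 0  ⇒  +1.
(a,b)_11: α=0, u≡7; β=1, v≡1 (mod 11); (7|11)=-1, (1|11)=+1; sign (−1)^0·-1^1·+1^0 = -1.
(a,b)_5: α=1, u≡2; β=1, v≡1 (mod 5); (2|5)=-1, (1|5)=+1; sign (−1)^0·-1^1·+1^1 = -1.
(a,b)_29: α=2, u≡19; β=1, v≡20 (mod 29); (19|29)=-1, (20|29)=+1; sign (−1)^0·-1^1·+1^2 = -1.
(a,b)_31: α=-4, u≡12; β=-4, v≡25 (mod 31); (12|31)=-1, (25|31)=+1; sign (−1)^0·-1^-4·+1^-4 = +1.
(a,b)_∞: sgn(-6290)=−, sgn(-2242570)=−, so -1.
(a,b)_37: α=1, u≡22; β=1, v≡3 (mod 37); (22|37)=-1, (3|37)=+1; sign (−1)^0·-1^1·+1^1 = -1.
(a,b)_17: α=3, u≡13; β=2, v≡1 (mod 17); (13|17)=+1, (1|17)=+1; sign (−1)^0·+1^2·+1^3 = +1.
(a,b)_7: α=2, u≡3; β=2, v≡3 (mod 7); (3|7)=-1, (3|7)=-1; sign (−1)^0·-1^2·-1^2 = +1.
|Ram(-6290, -2242570)| = 6, even; anisotropic at {5, 11, 19, 29, 37, ∞}.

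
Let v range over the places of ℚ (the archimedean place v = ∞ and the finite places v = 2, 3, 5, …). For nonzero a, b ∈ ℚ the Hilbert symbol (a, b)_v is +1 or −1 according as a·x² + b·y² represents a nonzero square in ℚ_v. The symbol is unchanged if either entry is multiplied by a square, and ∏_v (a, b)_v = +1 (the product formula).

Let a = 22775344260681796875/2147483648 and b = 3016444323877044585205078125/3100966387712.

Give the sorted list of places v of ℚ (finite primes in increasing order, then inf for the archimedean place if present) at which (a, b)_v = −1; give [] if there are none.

[3, 5, 7, 23]

Mod squares: a ≡ 230, b ≡ 42. Check v ∈ {∞, 2, 3, 5, 7, 13, 17, 19, 23}.
v=3: a=3^10·(≡2), b=3^17·(≡2) mod 3; (2|3)=-1, (2|3)=-1; (−1)^{10·17·1}·(-1)^17·(-1)^10 = -1.
v=7: a=7^4·(≡3), b=7^1·(≡5) mod 7; (3|7)=-1, (5|7)=-1; (−1)^{4·1·3}·(-1)^1·(-1)^4 = -1.
v=13: a=13^2·(≡4), b=13^2·(≡9) mod 13; (4|13)=+1, (9|13)=+1; (−1)^{2·2·6}·(+1)^2·(+1)^2 = +1.
v=2: v_2(a)=-31, v_2(b)=-33; units ≡ 3, 5 (mod 8); ε·ε+αω+βω = 1·0+-31·1+-33·1 ≡ 0  ⇒  (a,b)_2 = +1.
v=19: a=19^0·(≡10), b=19^-2·(≡17) mod 19; (10|19)=-1, (17|19)=+1; (−1)^{0·-2·9}·(-1)^-2·(+1)^0 = +1.
v=17: a=17^0·(≡4), b=17^2·(≡9) mod 17; (4|17)=+1, (9|17)=+1; (−1)^{0·2·8}·(+1)^2·(+1)^0 = +1.
v=23: a=23^3·(≡22), b=23^4·(≡17) mod 23; (22|23)=-1, (17|23)=-1; (−1)^{3·4·11}·(-1)^4·(-1)^3 = -1.
v=5: a=5^7·(≡4), b=5^12·(≡3) mod 5; (4|5)=+1, (3|5)=-1; (−1)^{7·12·2}·(+1)^12·(-1)^7 = -1.
v=∞: 230 > 0 and 42 > 0  ⇒  (a,b)_∞ = +1.
|Ram(230, 42)| = 4, even; anisotropic at {3, 5, 7, 23}.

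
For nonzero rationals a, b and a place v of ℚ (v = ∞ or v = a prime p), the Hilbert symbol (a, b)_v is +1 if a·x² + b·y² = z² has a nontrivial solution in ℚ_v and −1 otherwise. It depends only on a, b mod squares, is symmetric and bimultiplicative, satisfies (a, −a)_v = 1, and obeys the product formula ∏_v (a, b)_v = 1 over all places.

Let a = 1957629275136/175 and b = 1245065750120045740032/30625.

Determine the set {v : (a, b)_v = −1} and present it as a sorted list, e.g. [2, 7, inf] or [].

(a, b) ≡ (457653, 38) mod (ℚ^×)²; places V = {2, 3, 5, 7, 19, 31, 37, ∞}.
(a,b)_3: α=5, u≡1; β=6, v≡2 (mod 3); (1|3)=+1, (2|3)=-1; sign (−1)^0·+1^6·-1^5 = -1.
(a,b)_31: α=1, u≡19; β=2, v≡16 (mod 31); (19|31)=+1, (16|31)=+1; sign (−1)^0·+1^2·+1^1 = +1.
(a,b)_2: α=10, β=19; u≡5, v≡3 (mod 8); ε(u)ε(v)=0·1, αω(v)=10·1, βω(u)=19·1; sum ≡ 1  ⇒  -1.
(a,b)_5: α=-2, u≡3; β=-4, v≡3 (mod 5); (3|5)=-1, (3|5)=-1; sign (−1)^0·-1^-4·-1^-2 = +1.
(a,b)_7: α=-1, u≡6; β=-2, v≡3 (mod 7); (6|7)=-1, (3|7)=-1; sign (−1)^0·-1^-2·-1^-1 = -1.
(a,b)_19: α=3, u≡14; β=5, v≡12 (mod 19); (14|19)=-1, (12|19)=-1; sign (−1)^1·-1^5·-1^3 = -1.
(a,b)_37: α=1, u≡7; β=2, v≡7 (mod 37); (7|37)=+1, (7|37)=+1; sign (−1)^0·+1^2·+1^1 = +1.
(a,b)_∞: sgn(457653)=+, sgn(38)=+, so +1.
|Ram(457653, 38)| = 4, even; anisotropic at {2, 3, 7, 19}.

[2, 3, 7, 19]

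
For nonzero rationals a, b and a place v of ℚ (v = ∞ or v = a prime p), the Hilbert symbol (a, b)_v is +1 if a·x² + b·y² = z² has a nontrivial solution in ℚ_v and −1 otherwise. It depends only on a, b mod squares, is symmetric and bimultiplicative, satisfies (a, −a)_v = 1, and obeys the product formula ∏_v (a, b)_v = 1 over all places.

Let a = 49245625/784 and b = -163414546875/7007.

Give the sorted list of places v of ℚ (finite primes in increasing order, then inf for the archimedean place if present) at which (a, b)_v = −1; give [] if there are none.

Mod squares: a ≡ 78793, b ≡ -460317. Check v ∈ {∞, 2, 3, 5, 7, 11, 13, 19, 29, 37}.
v=11: a=11^1·(≡6), b=11^-1·(≡8) mod 11; (6|11)=-1, (8|11)=-1; (−1)^{1·-1·5}·(-1)^-1·(-1)^1 = -1.
v=29: a=29^1·(≡1), b=29^1·(≡8) mod 29; (1|29)=+1, (8|29)=-1; (−1)^{1·1·14}·(+1)^1·(-1)^1 = -1.
v=∞: 78793 > 0 and -460317 < 0  ⇒  (a,b)_∞ = +1.
v=2: v_2(a)=-4, v_2(b)=0; units ≡ 1, 3 (mod 8); ε·ε+αω+βω = 0·1+-4·1+0·0 ≡ 0  ⇒  (a,b)_2 = +1.
v=7: a=7^-2·(≡1), b=7^-2·(≡5) mod 7; (1|7)=+1, (5|7)=-1; (−1)^{-2·-2·3}·(+1)^-2·(-1)^-2 = +1.
v=37: a=37^0·(≡15), b=37^1·(≡16) mod 37; (15|37)=-1, (16|37)=+1; (−1)^{0·1·18}·(-1)^1·(+1)^0 = -1.
v=13: a=13^1·(≡4), b=13^-1·(≡3) mod 13; (4|13)=+1, (3|13)=+1; (−1)^{1·-1·6}·(+1)^-1·(+1)^1 = +1.
v=3: a=3^0·(≡1), b=3^3·(≡2) mod 3; (1|3)=+1, (2|3)=-1; (−1)^{0·3·1}·(+1)^3·(-1)^0 = +1.
v=19: a=19^1·(≡17), b=19^2·(≡12) mod 19; (17|19)=+1, (12|19)=-1; (−1)^{1·2·9}·(+1)^2·(-1)^1 = -1.
v=5: a=5^4·(≡2), b=5^6·(≡2) mod 5; (2|5)=-1, (2|5)=-1; (−1)^{4·6·2}·(-1)^6·(-1)^4 = +1.
Ram(78793, -460317) = {11, 19, 29, 37}; no ℚ_11-point on the conic.

[11, 19, 29, 37]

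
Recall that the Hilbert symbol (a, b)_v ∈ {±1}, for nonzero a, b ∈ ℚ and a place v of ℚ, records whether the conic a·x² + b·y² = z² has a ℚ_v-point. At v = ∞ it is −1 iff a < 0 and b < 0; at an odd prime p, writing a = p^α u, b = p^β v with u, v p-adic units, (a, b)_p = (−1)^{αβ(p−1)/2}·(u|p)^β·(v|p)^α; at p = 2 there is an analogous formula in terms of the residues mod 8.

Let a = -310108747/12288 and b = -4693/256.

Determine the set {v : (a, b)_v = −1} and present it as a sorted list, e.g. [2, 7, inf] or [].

[2, 3, 23, inf]

(a, b) ≡ (-15249, -13) mod (ℚ^×)²; places V = {2, 3, 13, 17, 19, 23, ∞}.
(a,b)_23: α=1, u≡8; β=0, v≡15 (mod 23); (8|23)=+1, (15|23)=-1; sign (−1)^0·+1^0·-1^1 = -1.
(a,b)_2: α=-12, β=-8; u≡7, v≡3 (mod 8); ε(u)ε(v)=1·1, αω(v)=-12·1, βω(u)=-8·0; sum ≡ 1  ⇒  -1.
(a,b)_19: α=2, u≡15; β=2, v≡7 (mod 19); (15|19)=-1, (7|19)=+1; sign (−1)^0·-1^2·+1^2 = +1.
(a,b)_17: α=1, u≡15; β=0, v≡16 (mod 17); (15|17)=+1, (16|17)=+1; sign (−1)^0·+1^0·+1^1 = +1.
(a,b)_3: α=-1, u≡2; β=0, v≡2 (mod 3); (2|3)=-1, (2|3)=-1; sign (−1)^0·-1^0·-1^-1 = -1.
(a,b)_13: α=3, u≡1; β=1, v≡9 (mod 13); (1|13)=+1, (9|13)=+1; sign (−1)^0·+1^1·+1^3 = +1.
(a,b)_∞: sgn(-15249)=−, sgn(-13)=−, so -1.
Ram(-15249, -13) = {2, 3, 23, ∞}; no ℚ_2-point on the conic.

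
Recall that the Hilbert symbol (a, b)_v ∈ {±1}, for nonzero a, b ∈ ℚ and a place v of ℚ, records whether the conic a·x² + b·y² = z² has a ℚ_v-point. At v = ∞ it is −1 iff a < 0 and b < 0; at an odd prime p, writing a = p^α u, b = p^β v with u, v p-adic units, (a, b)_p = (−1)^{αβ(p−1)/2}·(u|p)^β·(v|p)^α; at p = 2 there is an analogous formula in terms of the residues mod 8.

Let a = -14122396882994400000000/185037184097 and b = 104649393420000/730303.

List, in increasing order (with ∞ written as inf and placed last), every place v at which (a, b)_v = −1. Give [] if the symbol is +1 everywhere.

[7, 11]

Mod squares: a ≡ -4862, b ≡ 546. Check v ∈ {∞, 2, 3, 5, 7, 11, 13, 17, 19}.
v=2: v_2(a)=11, v_2(b)=5; units ≡ 1, 1 (mod 8); ε·ε+αω+βω = 0·0+11·0+5·0 ≡ 0  ⇒  (a,b)_2 = +1.
v=13: a=13^5·(≡12), b=13^3·(≡12) mod 13; (12|13)=+1, (12|13)=+1; (−1)^{5·3·6}·(+1)^3·(+1)^5 = +1.
v=17: a=17^-5·(≡11), b=17^-2·(≡15) mod 17; (11|17)=-1, (15|17)=+1; (−1)^{-5·-2·8}·(-1)^-2·(+1)^-5 = +1.
v=7: a=7^2·(≡3), b=7^-1·(≡2) mod 7; (3|7)=-1, (2|7)=+1; (−1)^{2·-1·3}·(-1)^-1·(+1)^2 = -1.
v=19: a=19^-4·(≡12), b=19^-2·(≡2) mod 19; (12|19)=-1, (2|19)=-1; (−1)^{-4·-2·9}·(-1)^-2·(-1)^-4 = +1.
v=3: a=3^6·(≡1), b=3^9·(≡2) mod 3; (1|3)=+1, (2|3)=-1; (−1)^{6·9·1}·(+1)^9·(-1)^6 = +1.
v=5: a=5^8·(≡3), b=5^4·(≡4) mod 5; (3|5)=-1, (4|5)=+1; (−1)^{8·4·2}·(-1)^4·(+1)^8 = +1.
v=∞: -4862 < 0 and 546 > 0  ⇒  (a,b)_∞ = +1.
v=11: a=11^3·(≡3), b=11^2·(≡10) mod 11; (3|11)=+1, (10|11)=-1; (−1)^{3·2·5}·(+1)^2·(-1)^3 = -1.
Ram(-4862, 546) = {7, 11}; no ℚ_7-point on the conic.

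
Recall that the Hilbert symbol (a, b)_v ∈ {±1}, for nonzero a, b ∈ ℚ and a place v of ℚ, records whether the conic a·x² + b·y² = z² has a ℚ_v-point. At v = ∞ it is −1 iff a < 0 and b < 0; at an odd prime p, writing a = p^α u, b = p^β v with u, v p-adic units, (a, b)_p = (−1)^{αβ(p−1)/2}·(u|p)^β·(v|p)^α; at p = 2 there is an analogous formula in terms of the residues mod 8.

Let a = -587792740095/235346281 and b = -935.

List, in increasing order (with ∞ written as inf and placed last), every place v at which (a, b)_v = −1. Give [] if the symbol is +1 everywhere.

(a, b) ≡ (-53295, -935) mod (ℚ^×)²; places V = {2, 3, 5, 11, 17, 19, 23, 29, 41, ∞}.
(a,b)_41: α=2, u≡16; β=0, v≡8 (mod 41); (16|41)=+1, (8|41)=+1; sign (−1)^0·+1^0·+1^2 = +1.
(a,b)_17: α=1, u≡7; β=1, v≡13 (mod 17); (7|17)=-1, (13|17)=+1; sign (−1)^0·-1^1·+1^1 = -1.
(a,b)_19: α=1, u≡16; β=0, v≡15 (mod 19); (16|19)=+1, (15|19)=-1; sign (−1)^0·+1^0·-1^1 = -1.
(a,b)_2: α=0, β=0; u≡1, v≡1 (mod 8); ε(u)ε(v)=0·0, αω(v)=0·0, βω(u)=0·0; sum ≡ 0  ⇒  +1.
(a,b)_23: α=-4, u≡14; β=0, v≡8 (mod 23); (14|23)=-1, (8|23)=+1; sign (−1)^0·-1^0·+1^-4 = +1.
(a,b)_3: α=9, u≡1; β=0, v≡1 (mod 3); (1|3)=+1, (1|3)=+1; sign (−1)^0·+1^0·+1^9 = +1.
(a,b)_11: α=1, u≡10; β=1, v≡3 (mod 11); (10|11)=-1, (3|11)=+1; sign (−1)^1·-1^1·+1^1 = +1.
(a,b)_29: α=-2, u≡28; β=0, v≡22 (mod 29); (28|29)=+1, (22|29)=+1; sign (−1)^0·+1^0·+1^-2 = +1.
(a,b)_∞: sgn(-53295)=−, sgn(-935)=−, so -1.
(a,b)_5: α=1, u≡1; β=1, v≡3 (mod 5); (1|5)=+1, (3|5)=-1; sign (−1)^0·+1^1·-1^1 = -1.
|Ram(-53295, -935)| = 4, even; anisotropic at {5, 17, 19, ∞}.

[5, 17, 19, inf]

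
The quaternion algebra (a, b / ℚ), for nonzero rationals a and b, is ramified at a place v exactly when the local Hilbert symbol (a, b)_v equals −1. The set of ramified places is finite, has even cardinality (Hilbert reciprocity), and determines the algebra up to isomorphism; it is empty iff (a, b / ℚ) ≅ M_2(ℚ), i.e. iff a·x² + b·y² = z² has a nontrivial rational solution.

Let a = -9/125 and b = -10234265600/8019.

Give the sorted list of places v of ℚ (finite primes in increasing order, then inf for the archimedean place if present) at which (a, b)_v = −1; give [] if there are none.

(a, b) ≡ (-5, -286) mod (ℚ^×)²; places V = {2, 3, 5, 11, 13, 31, ∞}.
(a,b)_5: α=-3, u≡1; β=2, v≡4 (mod 5); (1|5)=+1, (4|5)=+1; sign (−1)^0·+1^2·+1^-3 = +1.
(a,b)_13: α=0, u≡7; β=1, v≡4 (mod 13); (7|13)=-1, (4|13)=+1; sign (−1)^0·-1^1·+1^0 = -1.
(a,b)_31: α=0, u≡22; β=2, v≡17 (mod 31); (22|31)=-1, (17|31)=-1; sign (−1)^0·-1^2·-1^0 = +1.
(a,b)_11: α=0, u≡6; β=-1, v≡8 (mod 11); (6|11)=-1, (8|11)=-1; sign (−1)^0·-1^-1·-1^0 = -1.
(a,b)_3: α=2, u≡1; β=-6, v≡2 (mod 3); (1|3)=+1, (2|3)=-1; sign (−1)^0·+1^-6·-1^2 = +1.
(a,b)_∞: sgn(-5)=−, sgn(-286)=−, so -1.
(a,b)_2: α=0, β=15; u≡3, v≡1 (mod 8); ε(u)ε(v)=1·0, αω(v)=0·0, βω(u)=15·1; sum ≡ 1  ⇒  -1.
Ram(-5, -286) = {2, 11, 13, ∞}; no ℚ_2-point on the conic.

[2, 11, 13, inf]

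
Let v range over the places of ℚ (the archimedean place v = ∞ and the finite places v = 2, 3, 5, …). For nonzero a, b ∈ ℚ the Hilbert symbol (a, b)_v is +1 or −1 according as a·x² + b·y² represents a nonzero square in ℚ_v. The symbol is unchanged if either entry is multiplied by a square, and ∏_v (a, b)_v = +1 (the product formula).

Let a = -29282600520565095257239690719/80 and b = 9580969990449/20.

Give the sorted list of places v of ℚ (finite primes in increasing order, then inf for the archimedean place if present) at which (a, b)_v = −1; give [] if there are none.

[29, 31]

Mod squares: a ≡ -1595, b ≡ 17205. Check v ∈ {∞, 2, 3, 5, 11, 13, 29, 31, 37, 41}.
v=41: a=41^4·(≡9), b=41^2·(≡19) mod 41; (9|41)=+1, (19|41)=-1; (−1)^{4·2·20}·(+1)^2·(-1)^4 = +1.
v=2: v_2(a)=-4, v_2(b)=-2; units ≡ 5, 5 (mod 8); ε·ε+αω+βω = 0·0+-4·1+-2·1 ≡ 0  ⇒  (a,b)_2 = +1.
v=29: a=29^1·(≡26), b=29^0·(≡17) mod 29; (26|29)=-1, (17|29)=-1; (−1)^{1·0·14}·(-1)^0·(-1)^1 = -1.
v=3: a=3^10·(≡1), b=3^5·(≡2) mod 3; (1|3)=+1, (2|3)=-1; (−1)^{10·5·1}·(+1)^5·(-1)^10 = +1.
v=13: a=13^4·(≡1), b=13^2·(≡6) mod 13; (1|13)=+1, (6|13)=-1; (−1)^{4·2·6}·(+1)^2·(-1)^4 = +1.
v=37: a=37^2·(≡10), b=37^1·(≡33) mod 37; (10|37)=+1, (33|37)=+1; (−1)^{2·1·18}·(+1)^1·(+1)^2 = +1.
v=11: a=11^5·(≡9), b=11^2·(≡1) mod 11; (9|11)=+1, (1|11)=+1; (−1)^{5·2·5}·(+1)^2·(+1)^5 = +1.
v=∞: -1595 < 0 and 17205 > 0  ⇒  (a,b)_∞ = +1.
v=31: a=31^2·(≡27), b=31^1·(≡7) mod 31; (27|31)=-1, (7|31)=+1; (−1)^{2·1·15}·(-1)^1·(+1)^2 = -1.
v=5: a=5^-1·(≡1), b=5^-1·(≡1) mod 5; (1|5)=+1, (1|5)=+1; (−1)^{-1·-1·2}·(+1)^-1·(+1)^-1 = +1.
|Ram(-1595, 17205)| = 2, even; anisotropic at {29, 31}.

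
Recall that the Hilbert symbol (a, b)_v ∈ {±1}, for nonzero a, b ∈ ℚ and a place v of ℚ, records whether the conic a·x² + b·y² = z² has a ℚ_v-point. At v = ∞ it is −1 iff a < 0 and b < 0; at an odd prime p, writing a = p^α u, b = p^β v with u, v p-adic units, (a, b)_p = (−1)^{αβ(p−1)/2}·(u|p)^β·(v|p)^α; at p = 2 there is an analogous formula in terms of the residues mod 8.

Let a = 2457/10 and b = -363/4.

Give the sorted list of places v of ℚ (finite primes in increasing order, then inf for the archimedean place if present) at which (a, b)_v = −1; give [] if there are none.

[2, 5]

(a, b) ≡ (2730, -3) mod (ℚ^×)²; places V = {2, 3, 5, 7, 11, 13, ∞}.
(a,b)_∞: sgn(2730)=+, sgn(-3)=−, so +1.
(a,b)_5: α=-1, u≡1; β=0, v≡3 (mod 5); (1|5)=+1, (3|5)=-1; sign (−1)^0·+1^0·-1^-1 = -1.
(a,b)_13: α=1, u≡2; β=0, v≡10 (mod 13); (2|13)=-1, (10|13)=+1; sign (−1)^0·-1^0·+1^1 = +1.
(a,b)_2: α=-1, β=-2; u≡5, v≡5 (mod 8); ε(u)ε(v)=0·0, αω(v)=-1·1, βω(u)=-2·1; sum ≡ 1  ⇒  -1.
(a,b)_11: α=0, u≡7; β=2, v≡2 (mod 11); (7|11)=-1, (2|11)=-1; sign (−1)^0·-1^2·-1^0 = +1.
(a,b)_7: α=1, u≡5; β=0, v≡2 (mod 7); (5|7)=-1, (2|7)=+1; sign (−1)^0·-1^0·+1^1 = +1.
(a,b)_3: α=3, u≡1; β=1, v≡2 (mod 3); (1|3)=+1, (2|3)=-1; sign (−1)^1·+1^1·-1^3 = +1.
|Ram(2730, -3)| = 2, even; anisotropic at {2, 5}.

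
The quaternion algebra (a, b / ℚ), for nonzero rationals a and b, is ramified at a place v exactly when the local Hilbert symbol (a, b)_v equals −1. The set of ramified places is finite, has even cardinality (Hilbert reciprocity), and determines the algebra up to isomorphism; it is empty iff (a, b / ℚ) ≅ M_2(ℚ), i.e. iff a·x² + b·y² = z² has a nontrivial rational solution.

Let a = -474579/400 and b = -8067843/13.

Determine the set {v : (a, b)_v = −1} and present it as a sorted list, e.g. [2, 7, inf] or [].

(a, b) ≡ (-651, -143871) mod (ℚ^×)²; places V = {2, 3, 5, 7, 13, 17, 31, ∞}.
(a,b)_3: α=7, u≡2; β=7, v≡1 (mod 3); (2|3)=-1, (1|3)=+1; sign (−1)^1·-1^7·+1^7 = +1.
(a,b)_7: α=1, u≡5; β=1, v≡6 (mod 7); (5|7)=-1, (6|7)=-1; sign (−1)^1·-1^1·-1^1 = -1.
(a,b)_5: α=-2, u≡1; β=0, v≡4 (mod 5); (1|5)=+1, (4|5)=+1; sign (−1)^0·+1^0·+1^-2 = +1.
(a,b)_13: α=0, u≡9; β=-1, v≡9 (mod 13); (9|13)=+1, (9|13)=+1; sign (−1)^0·+1^-1·+1^0 = +1.
(a,b)_31: α=1, u≡19; β=1, v≡28 (mod 31); (19|31)=+1, (28|31)=+1; sign (−1)^1·+1^1·+1^1 = -1.
(a,b)_17: α=0, u≡3; β=1, v≡6 (mod 17); (3|17)=-1, (6|17)=-1; sign (−1)^0·-1^1·-1^0 = -1.
(a,b)_∞: sgn(-651)=−, sgn(-143871)=−, so -1.
(a,b)_2: α=-4, β=0; u≡5, v≡1 (mod 8); ε(u)ε(v)=0·0, αω(v)=-4·0, βω(u)=0·1; sum ≡ 0  ⇒  +1.
Ram(-651, -143871) = {7, 17, 31, ∞}; no ℚ_7-point on the conic.

[7, 17, 31, inf]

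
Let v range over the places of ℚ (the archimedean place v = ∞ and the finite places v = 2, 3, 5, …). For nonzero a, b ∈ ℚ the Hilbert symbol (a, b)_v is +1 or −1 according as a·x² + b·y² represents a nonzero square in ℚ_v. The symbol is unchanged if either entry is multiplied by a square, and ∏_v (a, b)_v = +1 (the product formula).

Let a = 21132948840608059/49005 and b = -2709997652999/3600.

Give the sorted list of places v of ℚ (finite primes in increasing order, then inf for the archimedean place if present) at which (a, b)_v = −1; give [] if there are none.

[17, 31]

Mod squares: a ≡ 723695, b ≡ -6678671. Check v ∈ {∞, 2, 3, 5, 7, 11, 13, 17, 19, 23, 29, 31}.
v=5: a=5^-1·(≡4), b=5^-2·(≡4) mod 5; (4|5)=+1, (4|5)=+1; (−1)^{-1·-2·2}·(+1)^-2·(+1)^-1 = +1.
v=29: a=29^1·(≡14), b=29^1·(≡12) mod 29; (14|29)=-1, (12|29)=-1; (−1)^{1·1·14}·(-1)^1·(-1)^1 = +1.
v=13: a=13^4·(≡11), b=13^2·(≡4) mod 13; (11|13)=-1, (4|13)=+1; (−1)^{4·2·6}·(-1)^2·(+1)^4 = +1.
v=2: v_2(a)=0, v_2(b)=-4; units ≡ 7, 1 (mod 8); ε·ε+αω+βω = 1·0+0·0+-4·0 ≡ 0  ⇒  (a,b)_2 = +1.
v=∞: 723695 > 0 and -6678671 < 0  ⇒  (a,b)_∞ = +1.
v=23: a=23^1·(≡9), b=23^1·(≡11) mod 23; (9|23)=+1, (11|23)=-1; (−1)^{1·1·11}·(+1)^1·(-1)^1 = +1.
v=7: a=7^3·(≡4), b=7^4·(≡4) mod 7; (4|7)=+1, (4|7)=+1; (−1)^{3·4·3}·(+1)^4·(+1)^3 = +1.
v=11: a=11^-2·(≡9), b=11^0·(≡4) mod 11; (9|11)=+1, (4|11)=+1; (−1)^{-2·0·5}·(+1)^0·(+1)^-2 = +1.
v=3: a=3^-4·(≡2), b=3^-2·(≡1) mod 3; (2|3)=-1, (1|3)=+1; (−1)^{-4·-2·1}·(-1)^-2·(+1)^-4 = +1.
v=17: a=17^2·(≡7), b=17^1·(≡7) mod 17; (7|17)=-1, (7|17)=-1; (−1)^{2·1·8}·(-1)^1·(-1)^2 = -1.
v=19: a=19^2·(≡1), b=19^1·(≡14) mod 19; (1|19)=+1, (14|19)=-1; (−1)^{2·1·9}·(+1)^1·(-1)^2 = +1.
v=31: a=31^1·(≡18), b=31^1·(≡7) mod 31; (18|31)=+1, (7|31)=+1; (−1)^{1·1·15}·(+1)^1·(+1)^1 = -1.
Ram(723695, -6678671) = {17, 31}; no ℚ_17-point on the conic.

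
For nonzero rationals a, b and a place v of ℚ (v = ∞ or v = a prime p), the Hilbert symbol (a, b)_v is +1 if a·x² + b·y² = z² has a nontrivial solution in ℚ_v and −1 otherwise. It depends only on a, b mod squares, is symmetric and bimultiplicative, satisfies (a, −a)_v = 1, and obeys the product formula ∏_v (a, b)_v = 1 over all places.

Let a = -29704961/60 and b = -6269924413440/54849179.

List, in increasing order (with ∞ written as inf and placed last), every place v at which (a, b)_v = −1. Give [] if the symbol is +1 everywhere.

(a, b) ≡ (-3135, -24035) mod (ℚ^×)²; places V = {2, 3, 5, 7, 11, 13, 19, 23, 29, 31, ∞}.
(a,b)_5: α=-1, u≡2; β=1, v≡3 (mod 5); (2|5)=-1, (3|5)=-1; sign (−1)^0·-1^1·-1^-1 = +1.
(a,b)_19: α=1, u≡5; β=1, v≡15 (mod 19); (5|19)=+1, (15|19)=-1; sign (−1)^1·+1^1·-1^1 = +1.
(a,b)_29: α=2, u≡15; β=-2, v≡9 (mod 29); (15|29)=-1, (9|29)=+1; sign (−1)^0·-1^-2·+1^2 = +1.
(a,b)_∞: sgn(-3135)=−, sgn(-24035)=−, so -1.
(a,b)_13: α=2, u≡7; β=0, v≡5 (mod 13); (7|13)=-1, (5|13)=-1; sign (−1)^0·-1^0·-1^2 = +1.
(a,b)_11: α=1, u≡1; β=-3, v≡9 (mod 11); (1|11)=+1, (9|11)=+1; sign (−1)^1·+1^-3·+1^1 = -1.
(a,b)_23: α=0, u≡18; β=1, v≡13 (mod 23); (18|23)=+1, (13|23)=+1; sign (−1)^0·+1^1·+1^0 = +1.
(a,b)_31: α=0, u≡24; β=2, v≡17 (mod 31); (24|31)=-1, (17|31)=-1; sign (−1)^0·-1^2·-1^0 = +1.
(a,b)_3: α=-1, u≡2; β=6, v≡1 (mod 3); (2|3)=-1, (1|3)=+1; sign (−1)^0·-1^6·+1^-1 = +1.
(a,b)_2: α=-2, β=12; u≡1, v≡5 (mod 8); ε(u)ε(v)=0·0, αω(v)=-2·1, βω(u)=12·0; sum ≡ 0  ⇒  +1.
(a,b)_7: α=0, u≡2; β=-2, v≡5 (mod 7); (2|7)=+1, (5|7)=-1; sign (−1)^0·+1^-2·-1^0 = +1.
Ram(-3135, -24035) = {11, ∞}; no ℚ_11-point on the conic.

[11, inf]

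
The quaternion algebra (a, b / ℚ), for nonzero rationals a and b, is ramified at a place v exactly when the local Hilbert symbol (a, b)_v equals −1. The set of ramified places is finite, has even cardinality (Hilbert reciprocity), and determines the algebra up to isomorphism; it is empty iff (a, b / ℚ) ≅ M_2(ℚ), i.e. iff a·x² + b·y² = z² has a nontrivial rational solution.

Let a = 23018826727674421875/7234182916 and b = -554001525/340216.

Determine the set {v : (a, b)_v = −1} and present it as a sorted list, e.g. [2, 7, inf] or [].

(a, b) ≡ (3, -104006) mod (ℚ^×)²; places V = {2, 3, 5, 7, 11, 17, 19, 23, 43, ∞}.
(a,b)_19: α=2, u≡14; β=1, v≡7 (mod 19); (14|19)=-1, (7|19)=+1; sign (−1)^0·-1^1·+1^2 = -1.
(a,b)_17: α=2, u≡10; β=1, v≡1 (mod 17); (10|17)=-1, (1|17)=+1; sign (−1)^0·-1^1·+1^2 = -1.
(a,b)_3: α=9, u≡1; β=4, v≡1 (mod 3); (1|3)=+1, (1|3)=+1; sign (−1)^0·+1^4·+1^9 = +1.
(a,b)_5: α=6, u≡3; β=2, v≡4 (mod 5); (3|5)=-1, (4|5)=+1; sign (−1)^0·-1^2·+1^6 = +1.
(a,b)_23: α=-2, u≡2; β=-1, v≡9 (mod 23); (2|23)=+1, (9|23)=+1; sign (−1)^0·+1^-1·+1^-2 = +1.
(a,b)_43: α=-4, u≡29; β=-2, v≡38 (mod 43); (29|43)=-1, (38|43)=+1; sign (−1)^0·-1^-2·+1^-4 = +1.
(a,b)_11: α=4, u≡4; β=2, v≡2 (mod 11); (4|11)=+1, (2|11)=-1; sign (−1)^0·+1^2·-1^4 = +1.
(a,b)_∞: sgn(3)=+, sgn(-104006)=−, so +1.
(a,b)_2: α=-2, β=-3; u≡3, v≡5 (mod 8); ε(u)ε(v)=1·0, αω(v)=-2·1, βω(u)=-3·1; sum ≡ 1  ⇒  -1.
(a,b)_7: α=2, u≡5; β=1, v≡5 (mod 7); (5|7)=-1, (5|7)=-1; sign (−1)^0·-1^1·-1^2 = -1.
|Ram(3, -104006)| = 4, even; anisotropic at {2, 7, 17, 19}.

[2, 7, 17, 19]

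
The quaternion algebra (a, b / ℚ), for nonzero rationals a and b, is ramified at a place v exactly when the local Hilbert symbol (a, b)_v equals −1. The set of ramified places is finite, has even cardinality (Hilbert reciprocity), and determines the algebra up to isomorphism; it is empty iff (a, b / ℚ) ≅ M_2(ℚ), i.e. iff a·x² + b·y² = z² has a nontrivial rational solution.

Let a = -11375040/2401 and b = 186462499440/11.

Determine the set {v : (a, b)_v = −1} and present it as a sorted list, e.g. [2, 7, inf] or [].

[3, 17, 19, 41]

(a, b) ≡ (-615, 443574285) mod (ℚ^×)²; places V = {2, 3, 5, 7, 11, 17, 19, 29, 41, ∞}.
(a,b)_19: α=0, u≡10; β=1, v≡12 (mod 19); (10|19)=-1, (12|19)=-1; sign (−1)^0·-1^1·-1^0 = -1.
(a,b)_7: α=-4, u≡2; β=1, v≡6 (mod 7); (2|7)=+1, (6|7)=-1; sign (−1)^0·+1^1·-1^-4 = +1.
(a,b)_2: α=6, β=4; u≡1, v≡5 (mod 8); ε(u)ε(v)=0·0, αω(v)=6·1, βω(u)=4·0; sum ≡ 0  ⇒  +1.
(a,b)_11: α=0, u≡9; β=-1, v≡8 (mod 11); (9|11)=+1, (8|11)=-1; sign (−1)^0·+1^-1·-1^0 = +1.
(a,b)_3: α=1, u≡2; β=1, v≡2 (mod 3); (2|3)=-1, (2|3)=-1; sign (−1)^1·-1^1·-1^1 = -1.
(a,b)_∞: sgn(-615)=−, sgn(443574285)=+, so +1.
(a,b)_5: α=1, u≡2; β=1, v≡3 (mod 5); (2|5)=-1, (3|5)=-1; sign (−1)^0·-1^1·-1^1 = +1.
(a,b)_41: α=1, u≡11; β=1, v≡4 (mod 41); (11|41)=-1, (4|41)=+1; sign (−1)^0·-1^1·+1^1 = -1.
(a,b)_29: α=0, u≡23; β=1, v≡14 (mod 29); (23|29)=+1, (14|29)=-1; sign (−1)^0·+1^1·-1^0 = +1.
(a,b)_17: α=2, u≡3; β=3, v≡16 (mod 17); (3|17)=-1, (16|17)=+1; sign (−1)^0·-1^3·+1^2 = -1.
|Ram(-615, 443574285)| = 4, even; anisotropic at {3, 17, 19, 41}.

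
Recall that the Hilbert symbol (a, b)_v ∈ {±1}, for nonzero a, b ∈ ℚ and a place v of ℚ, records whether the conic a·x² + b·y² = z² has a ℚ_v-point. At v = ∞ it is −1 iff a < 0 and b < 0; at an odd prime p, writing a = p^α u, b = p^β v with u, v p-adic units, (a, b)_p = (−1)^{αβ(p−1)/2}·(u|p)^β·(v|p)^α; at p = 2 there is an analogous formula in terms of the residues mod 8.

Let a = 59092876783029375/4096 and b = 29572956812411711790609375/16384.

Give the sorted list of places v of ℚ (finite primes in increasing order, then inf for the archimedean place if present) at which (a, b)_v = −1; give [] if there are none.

(a, b) ≡ (27807, 6479) mod (ℚ^×)²; places V = {2, 3, 5, 11, 13, 19, 23, 31, ∞}.
(a,b)_23: α=1, u≡16; β=2, v≡6 (mod 23); (16|23)=+1, (6|23)=+1; sign (−1)^0·+1^2·+1^1 = +1.
(a,b)_11: α=2, u≡6; β=3, v≡8 (mod 11); (6|11)=-1, (8|11)=-1; sign (−1)^0·-1^3·-1^2 = -1.
(a,b)_3: α=5, u≡2; β=4, v≡2 (mod 3); (2|3)=-1, (2|3)=-1; sign (−1)^0·-1^4·-1^5 = -1.
(a,b)_13: α=1, u≡5; β=2, v≡2 (mod 13); (5|13)=-1, (2|13)=-1; sign (−1)^0·-1^2·-1^1 = -1.
(a,b)_∞: sgn(27807)=+, sgn(6479)=+, so +1.
(a,b)_19: α=2, u≡3; β=3, v≡14 (mod 19); (3|19)=-1, (14|19)=-1; sign (−1)^0·-1^3·-1^2 = -1.
(a,b)_2: α=-12, β=-14; u≡7, v≡7 (mod 8); ε(u)ε(v)=1·1, αω(v)=-12·0, βω(u)=-14·0; sum ≡ 1  ⇒  -1.
(a,b)_5: α=4, u≡2; β=6, v≡1 (mod 5); (2|5)=-1, (1|5)=+1; sign (−1)^0·-1^6·+1^4 = +1.
(a,b)_31: α=3, u≡29; β=5, v≡26 (mod 31); (29|31)=-1, (26|31)=-1; sign (−1)^1·-1^5·-1^3 = -1.
|Ram(27807, 6479)| = 6, even; anisotropic at {2, 3, 11, 13, 19, 31}.

[2, 3, 11, 13, 19, 31]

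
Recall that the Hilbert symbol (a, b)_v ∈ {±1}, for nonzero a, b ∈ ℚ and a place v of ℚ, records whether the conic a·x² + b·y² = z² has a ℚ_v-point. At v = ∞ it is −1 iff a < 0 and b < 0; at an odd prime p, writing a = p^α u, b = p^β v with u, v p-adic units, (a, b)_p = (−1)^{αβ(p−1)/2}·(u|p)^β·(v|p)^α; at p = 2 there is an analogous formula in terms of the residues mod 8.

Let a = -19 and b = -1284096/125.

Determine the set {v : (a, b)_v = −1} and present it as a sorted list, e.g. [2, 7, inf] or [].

Mod squares: a ≡ -19, b ≡ -6270. Check v ∈ {∞, 2, 3, 5, 11, 19}.
v=19: a=19^1·(≡18), b=19^1·(≡12) mod 19; (18|19)=-1, (12|19)=-1; (−1)^{1·1·9}·(-1)^1·(-1)^1 = -1.
v=2: v_2(a)=0, v_2(b)=11; units ≡ 5, 1 (mod 8); ε·ε+αω+βω = 0·0+0·0+11·1 ≡ 1  ⇒  (a,b)_2 = -1.
v=∞: -19 < 0 and -6270 < 0  ⇒  (a,b)_∞ = -1.
v=11: a=11^0·(≡3), b=11^1·(≡10) mod 11; (3|11)=+1, (10|11)=-1; (−1)^{0·1·5}·(+1)^1·(-1)^0 = +1.
v=5: a=5^0·(≡1), b=5^-3·(≡4) mod 5; (1|5)=+1, (4|5)=+1; (−1)^{0·-3·2}·(+1)^-3·(+1)^0 = +1.
v=3: a=3^0·(≡2), b=3^1·(≡1) mod 3; (2|3)=-1, (1|3)=+1; (−1)^{0·1·1}·(-1)^1·(+1)^0 = -1.
(-19, -6270 / ℚ) ramifies at {2, 3, 19, ∞}: a division algebra.

[2, 3, 19, inf]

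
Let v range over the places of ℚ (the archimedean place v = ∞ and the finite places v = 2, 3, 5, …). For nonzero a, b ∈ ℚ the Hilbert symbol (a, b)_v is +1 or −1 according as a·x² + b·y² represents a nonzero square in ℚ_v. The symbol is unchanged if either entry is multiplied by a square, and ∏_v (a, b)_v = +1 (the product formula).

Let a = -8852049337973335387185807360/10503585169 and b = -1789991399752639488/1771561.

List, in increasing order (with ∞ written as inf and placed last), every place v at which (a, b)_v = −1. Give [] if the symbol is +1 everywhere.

[5, inf]

Mod squares: a ≡ -46835, b ≡ -817. Check v ∈ {∞, 2, 3, 5, 7, 11, 17, 19, 23, 29, 43}.
v=∞: -46835 < 0 and -817 < 0  ⇒  (a,b)_∞ = -1.
v=3: a=3^8·(≡1), b=3^2·(≡2) mod 3; (1|3)=+1, (2|3)=-1; (−1)^{8·2·1}·(+1)^2·(-1)^8 = +1.
v=23: a=23^2·(≡6), b=23^2·(≡5) mod 23; (6|23)=+1, (5|23)=-1; (−1)^{2·2·11}·(+1)^2·(-1)^2 = +1.
v=5: a=5^1·(≡2), b=5^0·(≡2) mod 5; (2|5)=-1, (2|5)=-1; (−1)^{1·0·2}·(-1)^0·(-1)^1 = -1.
v=7: a=7^-2·(≡4), b=7^0·(≡1) mod 7; (4|7)=+1, (1|7)=+1; (−1)^{-2·0·3}·(+1)^0·(+1)^-2 = +1.
v=17: a=17^3·(≡9), b=17^2·(≡16) mod 17; (9|17)=+1, (16|17)=+1; (−1)^{3·2·8}·(+1)^2·(+1)^3 = +1.
v=43: a=43^4·(≡9), b=43^3·(≡6) mod 43; (9|43)=+1, (6|43)=+1; (−1)^{4·3·21}·(+1)^3·(+1)^4 = +1.
v=2: v_2(a)=16, v_2(b)=10; units ≡ 5, 7 (mod 8); ε·ε+αω+βω = 0·1+16·0+10·1 ≡ 0  ⇒  (a,b)_2 = +1.
v=19: a=19^1·(≡7), b=19^1·(≡14) mod 19; (7|19)=+1, (14|19)=-1; (−1)^{1·1·9}·(+1)^1·(-1)^1 = +1.
v=29: a=29^3·(≡16), b=29^2·(≡28) mod 29; (16|29)=+1, (28|29)=+1; (−1)^{3·2·14}·(+1)^2·(+1)^3 = +1.
v=11: a=11^-8·(≡9), b=11^-6·(≡2) mod 11; (9|11)=+1, (2|11)=-1; (−1)^{-8·-6·5}·(+1)^-6·(-1)^-8 = +1.
(-46835, -817 / ℚ) ramifies at {5, ∞}: a division algebra.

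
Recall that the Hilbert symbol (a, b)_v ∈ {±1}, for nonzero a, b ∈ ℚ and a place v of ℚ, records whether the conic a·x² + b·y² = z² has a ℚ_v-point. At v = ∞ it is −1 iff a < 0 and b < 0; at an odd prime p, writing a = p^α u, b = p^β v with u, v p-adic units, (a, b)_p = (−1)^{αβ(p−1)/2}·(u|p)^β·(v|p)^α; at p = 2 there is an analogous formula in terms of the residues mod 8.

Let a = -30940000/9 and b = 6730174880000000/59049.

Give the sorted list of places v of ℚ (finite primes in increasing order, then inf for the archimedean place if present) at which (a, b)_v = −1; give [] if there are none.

[]

Mod squares: a ≡ -3094, b ≡ 170. Check v ∈ {∞, 2, 3, 5, 7, 11, 13, 17}.
v=11: a=11^0·(≡7), b=11^4·(≡1) mod 11; (7|11)=-1, (1|11)=+1; (−1)^{0·4·5}·(-1)^4·(+1)^0 = +1.
v=17: a=17^1·(≡6), b=17^1·(≡11) mod 17; (6|17)=-1, (11|17)=-1; (−1)^{1·1·8}·(-1)^1·(-1)^1 = +1.
v=2: v_2(a)=5, v_2(b)=11; units ≡ 5, 5 (mod 8); ε·ε+αω+βω = 0·0+5·1+11·1 ≡ 0  ⇒  (a,b)_2 = +1.
v=5: a=5^4·(≡4), b=5^7·(≡1) mod 5; (4|5)=+1, (1|5)=+1; (−1)^{4·7·2}·(+1)^7·(+1)^4 = +1.
v=7: a=7^1·(≡5), b=7^0·(≡4) mod 7; (5|7)=-1, (4|7)=+1; (−1)^{1·0·3}·(-1)^0·(+1)^1 = +1.
v=3: a=3^-2·(≡2), b=3^-10·(≡2) mod 3; (2|3)=-1, (2|3)=-1; (−1)^{-2·-10·1}·(-1)^-10·(-1)^-2 = +1.
v=∞: -3094 < 0 and 170 > 0  ⇒  (a,b)_∞ = +1.
v=13: a=13^1·(≡3), b=13^2·(≡3) mod 13; (3|13)=+1, (3|13)=+1; (−1)^{1·2·6}·(+1)^2·(+1)^1 = +1.
Ram(a, b) = ∅: the form -3094·x² + 170·y² − z² is isotropic over every ℚ_v, so by Hasse–Minkowski it is isotropic over ℚ.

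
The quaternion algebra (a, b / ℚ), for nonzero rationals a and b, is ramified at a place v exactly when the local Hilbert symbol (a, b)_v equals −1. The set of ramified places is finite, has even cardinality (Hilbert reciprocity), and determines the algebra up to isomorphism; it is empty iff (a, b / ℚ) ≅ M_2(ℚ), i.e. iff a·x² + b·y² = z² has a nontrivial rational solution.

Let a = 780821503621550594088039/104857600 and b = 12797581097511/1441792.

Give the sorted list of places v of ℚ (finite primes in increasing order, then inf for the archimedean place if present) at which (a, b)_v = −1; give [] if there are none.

(a, b) ≡ (759, 2442) mod (ℚ^×)²; places V = {2, 3, 5, 7, 11, 19, 23, 37, ∞}.
(a,b)_2: α=-22, β=-17; u≡7, v≡5 (mod 8); ε(u)ε(v)=1·0, αω(v)=-22·1, βω(u)=-17·0; sum ≡ 0  ⇒  +1.
(a,b)_19: α=2, u≡18; β=2, v≡10 (mod 19); (18|19)=-1, (10|19)=-1; sign (−1)^0·-1^2·-1^2 = +1.
(a,b)_37: α=6, u≡15; β=3, v≡23 (mod 37); (15|37)=-1, (23|37)=-1; sign (−1)^0·-1^3·-1^6 = -1.
(a,b)_5: α=-2, u≡1; β=0, v≡3 (mod 5); (1|5)=+1, (3|5)=-1; sign (−1)^0·+1^0·-1^-2 = +1.
(a,b)_23: α=5, u≡15; β=2, v≡4 (mod 23); (15|23)=-1, (4|23)=+1; sign (−1)^0·-1^2·+1^5 = +1.
(a,b)_7: α=2, u≡5; β=2, v≡6 (mod 7); (5|7)=-1, (6|7)=-1; sign (−1)^0·-1^2·-1^2 = +1.
(a,b)_∞: sgn(759)=+, sgn(2442)=+, so +1.
(a,b)_11: α=1, u≡4; β=-1, v≡8 (mod 11); (4|11)=+1, (8|11)=-1; sign (−1)^1·+1^-1·-1^1 = +1.
(a,b)_3: α=5, u≡1; β=3, v≡1 (mod 3); (1|3)=+1, (1|3)=+1; sign (−1)^1·+1^3·+1^5 = -1.
(759, 2442 / ℚ) ramifies at {3, 37}: a division algebra.

[3, 37]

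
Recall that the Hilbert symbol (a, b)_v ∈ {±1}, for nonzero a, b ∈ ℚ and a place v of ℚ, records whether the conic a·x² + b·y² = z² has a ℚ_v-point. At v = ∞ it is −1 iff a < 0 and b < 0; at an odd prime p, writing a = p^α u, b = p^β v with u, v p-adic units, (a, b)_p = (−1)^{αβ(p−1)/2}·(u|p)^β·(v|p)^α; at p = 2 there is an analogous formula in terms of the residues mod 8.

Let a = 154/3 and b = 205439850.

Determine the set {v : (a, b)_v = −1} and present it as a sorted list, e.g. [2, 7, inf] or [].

Mod squares: a ≡ 462, b ≡ 154. Check v ∈ {∞, 2, 3, 5, 7, 11}.
v=11: a=11^1·(≡1), b=11^3·(≡9) mod 11; (1|11)=+1, (9|11)=+1; (−1)^{1·3·5}·(+1)^3·(+1)^1 = -1.
v=7: a=7^1·(≡5), b=7^3·(≡2) mod 7; (5|7)=-1, (2|7)=+1; (−1)^{1·3·3}·(-1)^3·(+1)^1 = +1.
v=2: v_2(a)=1, v_2(b)=1; units ≡ 7, 5 (mod 8); ε·ε+αω+βω = 1·0+1·1+1·0 ≡ 1  ⇒  (a,b)_2 = -1.
v=5: a=5^0·(≡3), b=5^2·(≡4) mod 5; (3|5)=-1, (4|5)=+1; (−1)^{0·2·2}·(-1)^2·(+1)^0 = +1.
v=3: a=3^-1·(≡1), b=3^2·(≡1) mod 3; (1|3)=+1, (1|3)=+1; (−1)^{-1·2·1}·(+1)^2·(+1)^-1 = +1.
v=∞: 462 > 0 and 154 > 0  ⇒  (a,b)_∞ = +1.
(462, 154 / ℚ) ramifies at {2, 11}: a division algebra.

[2, 11]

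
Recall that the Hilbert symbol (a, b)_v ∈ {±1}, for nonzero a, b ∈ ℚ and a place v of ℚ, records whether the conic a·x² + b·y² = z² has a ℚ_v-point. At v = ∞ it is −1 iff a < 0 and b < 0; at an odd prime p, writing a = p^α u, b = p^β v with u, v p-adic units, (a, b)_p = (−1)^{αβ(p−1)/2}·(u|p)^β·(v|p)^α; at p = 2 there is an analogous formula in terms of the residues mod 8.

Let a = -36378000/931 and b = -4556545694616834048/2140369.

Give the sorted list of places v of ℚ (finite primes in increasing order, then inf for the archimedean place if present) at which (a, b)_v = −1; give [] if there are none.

Mod squares: a ≡ -191995, b ≡ -1677. Check v ∈ {∞, 2, 3, 5, 7, 11, 13, 19, 31, 43, 47}.
v=47: a=47^1·(≡37), b=47^2·(≡39) mod 47; (37|47)=+1, (39|47)=-1; (−1)^{1·2·23}·(+1)^2·(-1)^1 = -1.
v=5: a=5^3·(≡1), b=5^0·(≡3) mod 5; (1|5)=+1, (3|5)=-1; (−1)^{3·0·2}·(+1)^0·(-1)^3 = -1.
v=31: a=31^0·(≡4), b=31^2·(≡18) mod 31; (4|31)=+1, (18|31)=+1; (−1)^{0·2·15}·(+1)^2·(+1)^0 = +1.
v=3: a=3^2·(≡2), b=3^1·(≡2) mod 3; (2|3)=-1, (2|3)=-1; (−1)^{2·1·1}·(-1)^1·(-1)^2 = -1.
v=∞: -191995 < 0 and -1677 < 0  ⇒  (a,b)_∞ = -1.
v=11: a=11^0·(≡8), b=11^-2·(≡2) mod 11; (8|11)=-1, (2|11)=-1; (−1)^{0·-2·5}·(-1)^-2·(-1)^0 = +1.
v=7: a=7^-2·(≡4), b=7^-2·(≡3) mod 7; (4|7)=+1, (3|7)=-1; (−1)^{-2·-2·3}·(+1)^-2·(-1)^-2 = +1.
v=43: a=43^1·(≡27), b=43^3·(≡11) mod 43; (27|43)=-1, (11|43)=+1; (−1)^{1·3·21}·(-1)^3·(+1)^1 = +1.
v=13: a=13^0·(≡7), b=13^3·(≡12) mod 13; (7|13)=-1, (12|13)=+1; (−1)^{0·3·6}·(-1)^3·(+1)^0 = -1.
v=2: v_2(a)=4, v_2(b)=12; units ≡ 5, 3 (mod 8); ε·ε+αω+βω = 0·1+4·1+12·1 ≡ 0  ⇒  (a,b)_2 = +1.
v=19: a=19^-1·(≡18), b=19^-2·(≡10) mod 19; (18|19)=-1, (10|19)=-1; (−1)^{-1·-2·9}·(-1)^-2·(-1)^-1 = -1.
|Ram(-191995, -1677)| = 6, even; anisotropic at {3, 5, 13, 19, 47, ∞}.

[3, 5, 13, 19, 47, inf]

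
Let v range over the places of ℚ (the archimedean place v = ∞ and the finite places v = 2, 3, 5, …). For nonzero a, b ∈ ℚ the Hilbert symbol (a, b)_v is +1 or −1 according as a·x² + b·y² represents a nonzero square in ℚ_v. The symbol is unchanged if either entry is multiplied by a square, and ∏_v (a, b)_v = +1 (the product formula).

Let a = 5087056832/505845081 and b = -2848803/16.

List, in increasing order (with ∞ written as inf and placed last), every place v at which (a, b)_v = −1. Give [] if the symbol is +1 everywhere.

[3, 53]

Mod squares: a ≡ 23, b ≡ -2848803. Check v ∈ {∞, 2, 3, 7, 11, 13, 17, 19, 23, 41, 53}.
v=∞: 23 > 0 and -2848803 < 0  ⇒  (a,b)_∞ = +1.
v=23: a=23^1·(≡9), b=23^1·(≡14) mod 23; (9|23)=+1, (14|23)=-1; (−1)^{1·1·11}·(+1)^1·(-1)^1 = +1.
v=11: a=11^2·(≡9), b=11^0·(≡2) mod 11; (9|11)=+1, (2|11)=-1; (−1)^{2·0·5}·(+1)^0·(-1)^2 = +1.
v=41: a=41^0·(≡32), b=41^1·(≡11) mod 41; (32|41)=+1, (11|41)=-1; (−1)^{0·1·20}·(+1)^1·(-1)^0 = +1.
v=3: a=3^-6·(≡2), b=3^1·(≡1) mod 3; (2|3)=-1, (1|3)=+1; (−1)^{-6·1·1}·(-1)^1·(+1)^-6 = -1.
v=53: a=53^0·(≡51), b=53^1·(≡16) mod 53; (51|53)=-1, (16|53)=+1; (−1)^{0·1·26}·(-1)^1·(+1)^0 = -1.
v=17: a=17^-2·(≡6), b=17^0·(≡11) mod 17; (6|17)=-1, (11|17)=-1; (−1)^{-2·0·8}·(-1)^0·(-1)^-2 = +1.
v=2: v_2(a)=6, v_2(b)=-4; units ≡ 7, 5 (mod 8); ε·ε+αω+βω = 1·0+6·1+-4·0 ≡ 0  ⇒  (a,b)_2 = +1.
v=19: a=19^0·(≡4), b=19^1·(≡9) mod 19; (4|19)=+1, (9|19)=+1; (−1)^{0·1·9}·(+1)^1·(+1)^0 = +1.
v=7: a=7^-4·(≡2), b=7^0·(≡4) mod 7; (2|7)=+1, (4|7)=+1; (−1)^{-4·0·3}·(+1)^0·(+1)^-4 = +1.
v=13: a=13^4·(≡12), b=13^0·(≡10) mod 13; (12|13)=+1, (10|13)=+1; (−1)^{4·0·6}·(+1)^0·(+1)^4 = +1.
Ram(23, -2848803) = {3, 53}; no ℚ_3-point on the conic.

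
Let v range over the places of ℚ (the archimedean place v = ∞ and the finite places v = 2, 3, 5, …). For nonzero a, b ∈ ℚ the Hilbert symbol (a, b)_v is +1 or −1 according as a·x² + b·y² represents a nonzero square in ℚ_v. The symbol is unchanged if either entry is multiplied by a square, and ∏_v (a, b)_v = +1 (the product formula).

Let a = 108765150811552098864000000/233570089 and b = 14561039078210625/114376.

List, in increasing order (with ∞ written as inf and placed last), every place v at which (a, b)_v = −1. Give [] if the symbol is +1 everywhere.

(a, b) ≡ (1771, 30498) mod (ℚ^×)²; places V = {2, 3, 5, 7, 11, 13, 17, 23, 29, 31, ∞}.
(a,b)_11: α=3, u≡7; β=2, v≡6 (mod 11); (7|11)=-1, (6|11)=-1; sign (−1)^0·-1^2·-1^3 = -1.
(a,b)_7: α=3, u≡1; β=4, v≡3 (mod 7); (1|7)=+1, (3|7)=-1; sign (−1)^0·+1^4·-1^3 = -1.
(a,b)_5: α=6, u≡4; β=4, v≡2 (mod 5); (4|5)=+1, (2|5)=-1; sign (−1)^0·+1^4·-1^6 = +1.
(a,b)_13: α=4, u≡10; β=3, v≡11 (mod 13); (10|13)=+1, (11|13)=-1; sign (−1)^0·+1^3·-1^4 = +1.
(a,b)_23: α=5, u≡13; β=3, v≡7 (mod 23); (13|23)=+1, (7|23)=-1; sign (−1)^1·+1^3·-1^5 = +1.
(a,b)_29: α=-2, u≡19; β=-2, v≡2 (mod 29); (19|29)=-1, (2|29)=-1; sign (−1)^0·-1^-2·-1^-2 = +1.
(a,b)_17: α=-2, u≡10; β=-1, v≡13 (mod 17); (10|17)=-1, (13|17)=+1; sign (−1)^0·-1^-1·+1^-2 = -1.
(a,b)_3: α=4, u≡1; β=1, v≡2 (mod 3); (1|3)=+1, (2|3)=-1; sign (−1)^0·+1^1·-1^4 = +1.
(a,b)_∞: sgn(1771)=+, sgn(30498)=+, so +1.
(a,b)_2: α=10, β=-3; u≡3, v≡1 (mod 8); ε(u)ε(v)=1·0, αω(v)=10·0, βω(u)=-3·1; sum ≡ 1  ⇒  -1.
(a,b)_31: α=-2, u≡19; β=0, v≡28 (mod 31); (19|31)=+1, (28|31)=+1; sign (−1)^0·+1^0·+1^-2 = +1.
(1771, 30498 / ℚ) ramifies at {2, 7, 11, 17}: a division algebra.

[2, 7, 11, 17]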